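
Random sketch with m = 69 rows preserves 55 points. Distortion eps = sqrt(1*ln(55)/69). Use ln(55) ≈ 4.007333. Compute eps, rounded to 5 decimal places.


ln(55) ≈ 4.007333.
1*ln(N)/m ≈ 1*4.007333/69 ≈ 0.05807729.
eps = sqrt(0.05807729) ≈ 0.2409923 ≈ 0.24099.

0.24099


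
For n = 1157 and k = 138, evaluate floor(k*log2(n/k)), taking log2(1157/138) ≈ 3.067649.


log2(n/k) = log2(1157/138) ≈ 3.067649.
k*log2(n/k) ≈ 138*3.067649 = 423.335562.
floor(423.335562) = 423.

423


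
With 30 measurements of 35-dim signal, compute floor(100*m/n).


100*m/n = 100*30/35 ≈ 85.7143.
floor = 85.

85


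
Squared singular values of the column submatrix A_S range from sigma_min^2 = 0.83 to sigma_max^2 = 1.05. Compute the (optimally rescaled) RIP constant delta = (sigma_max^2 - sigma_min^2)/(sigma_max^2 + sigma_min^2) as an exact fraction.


lambda_max - lambda_min = 1.05 - 0.83 = 0.22.
lambda_max + lambda_min = 1.05 + 0.83 = 1.88.
delta = 0.22/1.88 = 22/188 = 11/94.

11/94


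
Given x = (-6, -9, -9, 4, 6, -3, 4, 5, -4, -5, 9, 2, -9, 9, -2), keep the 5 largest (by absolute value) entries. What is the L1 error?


Sorted |x_i| descending: [9, 9, 9, 9, 9, 6, 6, 5, 5, 4, 4, 4, 3, 2, 2]
Keep top 5: [9, 9, 9, 9, 9]
Tail entries: [6, 6, 5, 5, 4, 4, 4, 3, 2, 2]
L1 error = sum of tail = 41.

41


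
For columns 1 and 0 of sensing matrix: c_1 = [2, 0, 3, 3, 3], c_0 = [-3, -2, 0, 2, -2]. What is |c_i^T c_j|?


Inner product: 2*-3 + 0*-2 + 3*0 + 3*2 + 3*-2
Products: [-6, 0, 0, 6, -6]
Sum = -6.
|dot| = 6.

6


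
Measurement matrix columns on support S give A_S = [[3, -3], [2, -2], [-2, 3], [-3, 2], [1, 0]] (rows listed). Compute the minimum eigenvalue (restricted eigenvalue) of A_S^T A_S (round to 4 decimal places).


A_S^T A_S = [[27, -25], [-25, 26]].
trace = 53.
det = 77.
disc = trace^2 - 4*det = 2809 - 4*77 = 2501.
sqrt(2501) ≈ 50.009999.
lam_min = (53 - sqrt(2501))/2 ≈ (53 - 50.009999)/2 = 1.4950005 ≈ 1.4950.

1.4950


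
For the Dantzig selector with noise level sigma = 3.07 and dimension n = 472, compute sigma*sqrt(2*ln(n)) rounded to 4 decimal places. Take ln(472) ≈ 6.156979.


ln(472) ≈ 6.156979.
2*ln(n) ≈ 12.313958.
sqrt(2*ln(n)) ≈ sqrt(12.313958) ≈ 3.509125.
threshold ≈ 3.07*3.509125 = 10.77301375 ≈ 10.7730.

10.7730


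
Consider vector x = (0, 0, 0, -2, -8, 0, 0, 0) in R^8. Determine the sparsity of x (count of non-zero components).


Non-zero positions: [3, 4].
Sparsity = 2.

2


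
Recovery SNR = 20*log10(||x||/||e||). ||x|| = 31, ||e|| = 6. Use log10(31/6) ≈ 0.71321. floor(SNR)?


||x||/||e|| = 31/6.
log10(31/6) ≈ 0.71321.
20*log10(||x||/||e||) ≈ 20*0.71321 = 14.2642.
floor(14.2642) = 14.

14


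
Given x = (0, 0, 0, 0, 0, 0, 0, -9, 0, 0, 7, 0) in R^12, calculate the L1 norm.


Non-zero entries: [(7, -9), (10, 7)]
Absolute values: [9, 7]
||x||_1 = sum = 16.

16


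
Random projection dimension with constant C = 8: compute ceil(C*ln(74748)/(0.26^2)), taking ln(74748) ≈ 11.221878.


ln(74748) ≈ 11.221878.
eps^2 = 0.26^2 = 0.0676.
C*ln(N)/eps^2 ≈ 8*11.221878/0.0676 ≈ 1328.0329.
m = ceil(1328.0329) = 1329.

1329


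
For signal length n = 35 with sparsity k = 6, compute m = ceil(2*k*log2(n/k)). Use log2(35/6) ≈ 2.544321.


log2(n/k) = log2(35/6) ≈ 2.544321.
2*k*log2(n/k) ≈ 2*6*2.544321 = 30.531852.
m = ceil(30.531852) = 31.

31


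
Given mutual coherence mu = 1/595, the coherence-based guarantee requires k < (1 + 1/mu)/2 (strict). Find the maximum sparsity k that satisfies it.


1/mu = 595.
1 + 1/mu = 596.
(1 + 1/mu)/2 = 298 is an integer and the inequality is strict, so k_max = 298 - 1 = 297.

297


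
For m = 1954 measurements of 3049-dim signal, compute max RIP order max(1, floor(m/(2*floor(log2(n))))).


floor(log2(3049)) = 11.
2*11 = 22.
m/(2*floor(log2(n))) = 1954/22 ≈ 88.8182.
floor = 88.
k = max(1, 88) = 88.

88


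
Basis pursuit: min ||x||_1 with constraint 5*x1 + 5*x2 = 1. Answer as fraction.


Axis intercepts:
  x1 = 1/5, x2 = 0: L1 = 1/5
  x1 = 0, x2 = 1/5: L1 = 1/5
x* = (1/5, 0)
||x*||_1 = 1/5.

1/5


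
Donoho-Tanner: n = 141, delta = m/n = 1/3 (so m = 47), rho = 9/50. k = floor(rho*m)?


m = 1/3*141 = 47.
rho = 9/50.
rho*m = 9/50*47 = 8.46.
k = floor(8.46) = 8.

8


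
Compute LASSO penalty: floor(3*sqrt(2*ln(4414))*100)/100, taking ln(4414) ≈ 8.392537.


ln(4414) ≈ 8.392537.
2*ln(n) ≈ 16.785074.
sqrt(2*ln(n)) ≈ sqrt(16.785074) ≈ 4.096959.
lambda ≈ 3*4.096959 = 12.290877.
floor(lambda*100)/100 = 12.29.

12.29


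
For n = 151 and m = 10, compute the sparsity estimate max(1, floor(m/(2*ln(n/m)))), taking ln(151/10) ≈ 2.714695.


n/m = 151/10.
ln(n/m) ≈ 2.714695.
2*ln(n/m) ≈ 5.42939.
m/(2*ln(n/m)) ≈ 10/5.42939 ≈ 1.8418.
floor = 1.
k_max = max(1, 1) = 1.

1


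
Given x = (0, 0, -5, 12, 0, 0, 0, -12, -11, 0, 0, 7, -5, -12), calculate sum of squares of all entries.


Non-zero entries: [(2, -5), (3, 12), (7, -12), (8, -11), (11, 7), (12, -5), (13, -12)]
Squares: [25, 144, 144, 121, 49, 25, 144]
||x||_2^2 = sum = 652.

652


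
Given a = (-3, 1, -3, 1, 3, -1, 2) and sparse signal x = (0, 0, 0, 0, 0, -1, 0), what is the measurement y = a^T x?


Non-zero terms: ['-1*-1']
Products: [1]
y = sum = 1.

1


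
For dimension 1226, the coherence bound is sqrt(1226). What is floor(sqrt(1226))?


35^2 = 1225 <= 1226 < 1296 = 36^2, so 35 <= sqrt(1226) < 36.
floor(sqrt(1226)) = 35.

35


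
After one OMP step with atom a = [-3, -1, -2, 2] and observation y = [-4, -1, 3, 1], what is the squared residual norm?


a^T a = 18.
a^T y = 9.
coeff = 9/18 = 1/2.
||r||^2 = 45/2.

45/2


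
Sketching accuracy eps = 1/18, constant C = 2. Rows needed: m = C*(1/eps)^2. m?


1/eps = 18.
(1/eps)^2 = 324.
m = 2*324 = 648.

648


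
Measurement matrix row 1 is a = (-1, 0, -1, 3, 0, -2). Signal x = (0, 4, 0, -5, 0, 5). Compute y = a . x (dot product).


Non-zero terms: ['0*4', '3*-5', '-2*5']
Products: [0, -15, -10]
y = sum = -25.

-25


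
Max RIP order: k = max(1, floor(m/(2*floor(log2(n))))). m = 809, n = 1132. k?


floor(log2(1132)) = 10.
2*10 = 20.
m/(2*floor(log2(n))) = 809/20 ≈ 40.45.
floor = 40.
k = max(1, 40) = 40.

40


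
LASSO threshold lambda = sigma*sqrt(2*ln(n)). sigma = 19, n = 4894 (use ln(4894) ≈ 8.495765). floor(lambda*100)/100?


ln(4894) ≈ 8.495765.
2*ln(n) ≈ 16.99153.
sqrt(2*ln(n)) ≈ sqrt(16.99153) ≈ 4.122078.
lambda ≈ 19*4.122078 = 78.319482.
floor(lambda*100)/100 = 78.31.

78.31


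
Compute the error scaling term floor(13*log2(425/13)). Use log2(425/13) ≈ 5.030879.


log2(n/k) = log2(425/13) ≈ 5.030879.
k*log2(n/k) ≈ 13*5.030879 = 65.401427.
floor(65.401427) = 65.

65


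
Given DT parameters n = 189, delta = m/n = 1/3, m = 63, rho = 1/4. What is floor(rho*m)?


m = 1/3*189 = 63.
rho = 1/4.
rho*m = 1/4*63 = 15.75.
k = floor(15.75) = 15.

15


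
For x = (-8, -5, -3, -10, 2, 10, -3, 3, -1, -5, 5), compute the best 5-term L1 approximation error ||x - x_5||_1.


Sorted |x_i| descending: [10, 10, 8, 5, 5, 5, 3, 3, 3, 2, 1]
Keep top 5: [10, 10, 8, 5, 5]
Tail entries: [5, 3, 3, 3, 2, 1]
L1 error = sum of tail = 17.

17


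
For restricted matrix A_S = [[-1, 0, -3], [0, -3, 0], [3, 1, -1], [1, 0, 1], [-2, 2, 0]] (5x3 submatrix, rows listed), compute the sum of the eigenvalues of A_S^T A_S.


Sum of eigenvalues of A_S^T A_S = trace(A_S^T A_S) = sum of squared column norms of A_S.
A_S^T A_S diagonal: [15, 14, 11].
trace = 15 + 14 + 11 = 40.

40


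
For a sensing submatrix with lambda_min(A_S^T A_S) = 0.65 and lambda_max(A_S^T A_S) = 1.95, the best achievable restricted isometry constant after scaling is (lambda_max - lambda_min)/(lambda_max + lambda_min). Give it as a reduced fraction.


lambda_max - lambda_min = 1.95 - 0.65 = 1.30.
lambda_max + lambda_min = 1.95 + 0.65 = 2.60.
delta = 1.30/2.60 = 130/260 = 1/2.

1/2


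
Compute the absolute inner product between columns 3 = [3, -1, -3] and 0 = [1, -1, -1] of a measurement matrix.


Inner product: 3*1 + -1*-1 + -3*-1
Products: [3, 1, 3]
Sum = 7.
|dot| = 7.

7


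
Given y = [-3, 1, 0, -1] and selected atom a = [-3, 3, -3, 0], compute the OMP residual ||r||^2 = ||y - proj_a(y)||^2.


a^T a = 27.
a^T y = 12.
coeff = 12/27 = 4/9.
||r||^2 = 17/3.

17/3


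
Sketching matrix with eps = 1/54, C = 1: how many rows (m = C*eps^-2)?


1/eps = 54.
(1/eps)^2 = 2916.
m = 1*2916 = 2916.

2916


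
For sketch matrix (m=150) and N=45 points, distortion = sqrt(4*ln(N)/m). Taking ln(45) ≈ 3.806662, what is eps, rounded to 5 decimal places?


ln(45) ≈ 3.806662.
4*ln(N)/m ≈ 4*3.806662/150 ≈ 0.10151099.
eps = sqrt(0.10151099) ≈ 0.3186079 ≈ 0.31861.

0.31861


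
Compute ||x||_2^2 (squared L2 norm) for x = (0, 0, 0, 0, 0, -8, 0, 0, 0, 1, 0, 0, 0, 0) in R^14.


Non-zero entries: [(5, -8), (9, 1)]
Squares: [64, 1]
||x||_2^2 = sum = 65.

65


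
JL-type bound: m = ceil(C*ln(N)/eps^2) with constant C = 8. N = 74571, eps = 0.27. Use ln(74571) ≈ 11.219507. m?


ln(74571) ≈ 11.219507.
eps^2 = 0.27^2 = 0.0729.
C*ln(N)/eps^2 ≈ 8*11.219507/0.0729 ≈ 1231.2216.
m = ceil(1231.2216) = 1232.

1232


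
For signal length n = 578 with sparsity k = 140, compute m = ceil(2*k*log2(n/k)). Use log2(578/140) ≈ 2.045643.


log2(n/k) = log2(578/140) ≈ 2.045643.
2*k*log2(n/k) ≈ 2*140*2.045643 = 572.78004.
m = ceil(572.78004) = 573.

573


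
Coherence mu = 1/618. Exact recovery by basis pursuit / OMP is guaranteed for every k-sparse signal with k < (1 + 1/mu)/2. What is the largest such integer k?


1/mu = 618.
1 + 1/mu = 619.
(1 + 1/mu)/2 = 309.5 is not an integer, so k_max = floor(309.5) = 309.

309


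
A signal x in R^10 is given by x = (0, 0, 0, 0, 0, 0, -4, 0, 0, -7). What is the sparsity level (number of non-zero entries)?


Non-zero positions: [6, 9].
Sparsity = 2.

2


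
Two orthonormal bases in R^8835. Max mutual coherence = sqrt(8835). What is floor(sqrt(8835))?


93^2 = 8649 <= 8835 < 8836 = 94^2, so 93 <= sqrt(8835) < 94.
floor(sqrt(8835)) = 93.

93


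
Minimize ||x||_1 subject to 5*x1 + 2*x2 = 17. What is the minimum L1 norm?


Axis intercepts:
  x1 = 17/5, x2 = 0: L1 = 17/5
  x1 = 0, x2 = 17/2: L1 = 17/2
x* = (17/5, 0)
||x*||_1 = 17/5.

17/5


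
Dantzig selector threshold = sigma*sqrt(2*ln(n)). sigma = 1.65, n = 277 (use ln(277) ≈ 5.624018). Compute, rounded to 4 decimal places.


ln(277) ≈ 5.624018.
2*ln(n) ≈ 11.248036.
sqrt(2*ln(n)) ≈ sqrt(11.248036) ≈ 3.353809.
threshold ≈ 1.65*3.353809 = 5.53378485 ≈ 5.5338.

5.5338


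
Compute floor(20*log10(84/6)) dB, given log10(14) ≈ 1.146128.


||x||/||e|| = 84/6 = 14.
log10(14) ≈ 1.146128.
20*log10(||x||/||e||) ≈ 20*1.146128 = 22.92256.
floor(22.92256) = 22.

22


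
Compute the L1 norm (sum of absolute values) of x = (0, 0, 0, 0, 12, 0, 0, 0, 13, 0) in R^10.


Non-zero entries: [(4, 12), (8, 13)]
Absolute values: [12, 13]
||x||_1 = sum = 25.

25


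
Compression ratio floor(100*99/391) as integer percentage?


100*m/n = 100*99/391 ≈ 25.3197.
floor = 25.

25


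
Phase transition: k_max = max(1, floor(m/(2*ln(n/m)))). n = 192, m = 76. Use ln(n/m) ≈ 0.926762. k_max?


n/m = 192/76 = 48/19.
ln(n/m) ≈ 0.926762.
2*ln(n/m) ≈ 1.853524.
m/(2*ln(n/m)) ≈ 76/1.853524 ≈ 41.003.
floor = 41.
k_max = max(1, 41) = 41.

41


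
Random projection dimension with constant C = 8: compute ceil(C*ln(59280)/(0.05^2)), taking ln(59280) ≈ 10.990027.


ln(59280) ≈ 10.990027.
eps^2 = 0.05^2 = 0.0025.
C*ln(N)/eps^2 ≈ 8*10.990027/0.0025 ≈ 35168.0864.
m = ceil(35168.0864) = 35169.

35169


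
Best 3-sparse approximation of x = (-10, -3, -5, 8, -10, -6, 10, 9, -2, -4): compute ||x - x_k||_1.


Sorted |x_i| descending: [10, 10, 10, 9, 8, 6, 5, 4, 3, 2]
Keep top 3: [10, 10, 10]
Tail entries: [9, 8, 6, 5, 4, 3, 2]
L1 error = sum of tail = 37.

37


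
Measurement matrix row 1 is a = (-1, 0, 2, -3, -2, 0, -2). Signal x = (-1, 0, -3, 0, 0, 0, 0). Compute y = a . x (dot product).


Non-zero terms: ['-1*-1', '2*-3']
Products: [1, -6]
y = sum = -5.

-5


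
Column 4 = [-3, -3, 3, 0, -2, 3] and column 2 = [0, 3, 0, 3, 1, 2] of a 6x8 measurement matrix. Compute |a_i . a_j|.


Inner product: -3*0 + -3*3 + 3*0 + 0*3 + -2*1 + 3*2
Products: [0, -9, 0, 0, -2, 6]
Sum = -5.
|dot| = 5.

5


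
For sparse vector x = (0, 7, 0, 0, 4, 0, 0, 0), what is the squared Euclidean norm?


Non-zero entries: [(1, 7), (4, 4)]
Squares: [49, 16]
||x||_2^2 = sum = 65.

65


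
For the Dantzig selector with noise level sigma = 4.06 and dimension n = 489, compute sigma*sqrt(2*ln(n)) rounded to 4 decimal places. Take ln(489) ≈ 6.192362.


ln(489) ≈ 6.192362.
2*ln(n) ≈ 12.384724.
sqrt(2*ln(n)) ≈ sqrt(12.384724) ≈ 3.519194.
threshold ≈ 4.06*3.519194 = 14.28792764 ≈ 14.2879.

14.2879


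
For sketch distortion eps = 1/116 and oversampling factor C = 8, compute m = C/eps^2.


1/eps = 116.
(1/eps)^2 = 13456.
m = 8*13456 = 107648.

107648


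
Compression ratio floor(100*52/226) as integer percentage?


100*m/n = 100*52/226 ≈ 23.0088.
floor = 23.

23


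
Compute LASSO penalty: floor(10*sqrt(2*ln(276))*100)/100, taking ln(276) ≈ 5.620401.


ln(276) ≈ 5.620401.
2*ln(n) ≈ 11.240802.
sqrt(2*ln(n)) ≈ sqrt(11.240802) ≈ 3.352731.
lambda ≈ 10*3.352731 = 33.52731.
floor(lambda*100)/100 = 33.52.

33.52


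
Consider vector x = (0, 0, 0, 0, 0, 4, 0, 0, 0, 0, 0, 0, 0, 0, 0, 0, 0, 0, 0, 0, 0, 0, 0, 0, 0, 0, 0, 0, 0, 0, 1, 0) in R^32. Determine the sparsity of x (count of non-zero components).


Non-zero positions: [5, 30].
Sparsity = 2.

2


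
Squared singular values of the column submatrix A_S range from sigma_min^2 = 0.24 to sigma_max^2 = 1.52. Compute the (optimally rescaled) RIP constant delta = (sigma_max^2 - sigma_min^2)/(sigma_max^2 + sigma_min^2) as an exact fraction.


lambda_max - lambda_min = 1.52 - 0.24 = 1.28.
lambda_max + lambda_min = 1.52 + 0.24 = 1.76.
delta = 1.28/1.76 = 128/176 = 8/11.

8/11


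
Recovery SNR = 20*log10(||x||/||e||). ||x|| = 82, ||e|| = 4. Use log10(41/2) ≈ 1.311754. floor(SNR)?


||x||/||e|| = 82/4 = 41/2.
log10(41/2) ≈ 1.311754.
20*log10(||x||/||e||) ≈ 20*1.311754 = 26.23508.
floor(26.23508) = 26.

26


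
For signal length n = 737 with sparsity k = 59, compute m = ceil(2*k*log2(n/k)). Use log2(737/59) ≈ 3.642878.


log2(n/k) = log2(737/59) ≈ 3.642878.
2*k*log2(n/k) ≈ 2*59*3.642878 = 429.859604.
m = ceil(429.859604) = 430.

430


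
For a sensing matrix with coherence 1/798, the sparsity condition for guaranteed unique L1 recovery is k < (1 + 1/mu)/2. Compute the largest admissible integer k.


1/mu = 798.
1 + 1/mu = 799.
(1 + 1/mu)/2 = 399.5 is not an integer, so k_max = floor(399.5) = 399.

399


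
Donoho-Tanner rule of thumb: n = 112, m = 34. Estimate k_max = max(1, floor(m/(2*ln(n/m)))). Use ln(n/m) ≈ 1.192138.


n/m = 112/34 = 56/17.
ln(n/m) ≈ 1.192138.
2*ln(n/m) ≈ 2.384276.
m/(2*ln(n/m)) ≈ 34/2.384276 ≈ 14.2601.
floor = 14.
k_max = max(1, 14) = 14.

14


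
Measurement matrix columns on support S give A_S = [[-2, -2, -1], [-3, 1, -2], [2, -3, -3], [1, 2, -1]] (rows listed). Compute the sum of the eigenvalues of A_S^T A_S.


Sum of eigenvalues of A_S^T A_S = trace(A_S^T A_S) = sum of squared column norms of A_S.
A_S^T A_S diagonal: [18, 18, 15].
trace = 18 + 18 + 15 = 51.

51


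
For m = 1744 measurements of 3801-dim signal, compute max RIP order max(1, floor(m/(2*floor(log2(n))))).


floor(log2(3801)) = 11.
2*11 = 22.
m/(2*floor(log2(n))) = 1744/22 ≈ 79.2727.
floor = 79.
k = max(1, 79) = 79.

79


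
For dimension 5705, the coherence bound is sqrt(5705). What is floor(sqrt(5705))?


75^2 = 5625 <= 5705 < 5776 = 76^2, so 75 <= sqrt(5705) < 76.
floor(sqrt(5705)) = 75.

75


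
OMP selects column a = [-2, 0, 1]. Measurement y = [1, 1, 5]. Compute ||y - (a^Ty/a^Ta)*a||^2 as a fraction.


a^T a = 5.
a^T y = 3.
coeff = 3/5 = 3/5.
||r||^2 = 126/5.

126/5


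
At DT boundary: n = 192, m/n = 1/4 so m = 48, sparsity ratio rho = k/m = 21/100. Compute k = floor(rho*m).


m = 1/4*192 = 48.
rho = 21/100.
rho*m = 21/100*48 = 10.08.
k = floor(10.08) = 10.

10


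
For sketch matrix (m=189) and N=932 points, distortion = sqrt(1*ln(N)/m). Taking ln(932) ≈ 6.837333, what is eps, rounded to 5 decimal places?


ln(932) ≈ 6.837333.
1*ln(N)/m ≈ 1*6.837333/189 ≈ 0.03617637.
eps = sqrt(0.03617637) ≈ 0.1902009 ≈ 0.19020.

0.19020


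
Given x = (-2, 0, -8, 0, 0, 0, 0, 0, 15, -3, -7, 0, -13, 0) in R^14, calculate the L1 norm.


Non-zero entries: [(0, -2), (2, -8), (8, 15), (9, -3), (10, -7), (12, -13)]
Absolute values: [2, 8, 15, 3, 7, 13]
||x||_1 = sum = 48.

48


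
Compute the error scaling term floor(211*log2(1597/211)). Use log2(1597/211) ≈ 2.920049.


log2(n/k) = log2(1597/211) ≈ 2.920049.
k*log2(n/k) ≈ 211*2.920049 = 616.130339.
floor(616.130339) = 616.

616


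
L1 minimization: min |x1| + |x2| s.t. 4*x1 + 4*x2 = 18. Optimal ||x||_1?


Axis intercepts:
  x1 = 9/2, x2 = 0: L1 = 9/2
  x1 = 0, x2 = 9/2: L1 = 9/2
x* = (9/2, 0)
||x*||_1 = 9/2.

9/2


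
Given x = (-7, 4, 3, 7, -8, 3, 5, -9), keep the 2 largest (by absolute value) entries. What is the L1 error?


Sorted |x_i| descending: [9, 8, 7, 7, 5, 4, 3, 3]
Keep top 2: [9, 8]
Tail entries: [7, 7, 5, 4, 3, 3]
L1 error = sum of tail = 29.

29


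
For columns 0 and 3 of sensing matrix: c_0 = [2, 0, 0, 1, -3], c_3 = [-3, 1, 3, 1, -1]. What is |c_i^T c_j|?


Inner product: 2*-3 + 0*1 + 0*3 + 1*1 + -3*-1
Products: [-6, 0, 0, 1, 3]
Sum = -2.
|dot| = 2.

2


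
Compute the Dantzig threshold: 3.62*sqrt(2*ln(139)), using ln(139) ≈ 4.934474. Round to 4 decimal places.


ln(139) ≈ 4.934474.
2*ln(n) ≈ 9.868948.
sqrt(2*ln(n)) ≈ sqrt(9.868948) ≈ 3.141488.
threshold ≈ 3.62*3.141488 = 11.37218656 ≈ 11.3722.

11.3722


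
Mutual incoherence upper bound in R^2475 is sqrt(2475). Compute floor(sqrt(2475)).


49^2 = 2401 <= 2475 < 2500 = 50^2, so 49 <= sqrt(2475) < 50.
floor(sqrt(2475)) = 49.

49


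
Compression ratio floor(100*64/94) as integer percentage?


100*m/n = 100*64/94 ≈ 68.0851.
floor = 68.

68


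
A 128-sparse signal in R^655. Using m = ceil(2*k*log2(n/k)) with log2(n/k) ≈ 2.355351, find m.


log2(n/k) = log2(655/128) ≈ 2.355351.
2*k*log2(n/k) ≈ 2*128*2.355351 = 602.969856.
m = ceil(602.969856) = 603.

603


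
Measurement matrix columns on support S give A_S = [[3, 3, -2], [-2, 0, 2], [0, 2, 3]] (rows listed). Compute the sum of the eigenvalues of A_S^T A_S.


Sum of eigenvalues of A_S^T A_S = trace(A_S^T A_S) = sum of squared column norms of A_S.
A_S^T A_S diagonal: [13, 13, 17].
trace = 13 + 13 + 17 = 43.

43


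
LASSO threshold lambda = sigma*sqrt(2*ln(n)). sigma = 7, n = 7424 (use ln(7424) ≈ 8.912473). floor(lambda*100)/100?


ln(7424) ≈ 8.912473.
2*ln(n) ≈ 17.824946.
sqrt(2*ln(n)) ≈ sqrt(17.824946) ≈ 4.22196.
lambda ≈ 7*4.22196 = 29.55372.
floor(lambda*100)/100 = 29.55.

29.55


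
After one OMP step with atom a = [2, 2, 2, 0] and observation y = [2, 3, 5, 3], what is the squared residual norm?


a^T a = 12.
a^T y = 20.
coeff = 20/12 = 5/3.
||r||^2 = 41/3.

41/3


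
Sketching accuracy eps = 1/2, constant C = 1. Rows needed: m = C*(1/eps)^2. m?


1/eps = 2.
(1/eps)^2 = 4.
m = 1*4 = 4.

4


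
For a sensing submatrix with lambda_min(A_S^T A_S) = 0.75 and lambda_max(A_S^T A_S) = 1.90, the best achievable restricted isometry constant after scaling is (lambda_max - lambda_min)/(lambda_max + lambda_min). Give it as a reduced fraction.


lambda_max - lambda_min = 1.90 - 0.75 = 1.15.
lambda_max + lambda_min = 1.90 + 0.75 = 2.65.
delta = 1.15/2.65 = 115/265 = 23/53.

23/53


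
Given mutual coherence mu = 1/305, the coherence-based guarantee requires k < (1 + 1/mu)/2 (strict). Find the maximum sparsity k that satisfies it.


1/mu = 305.
1 + 1/mu = 306.
(1 + 1/mu)/2 = 153 is an integer and the inequality is strict, so k_max = 153 - 1 = 152.

152


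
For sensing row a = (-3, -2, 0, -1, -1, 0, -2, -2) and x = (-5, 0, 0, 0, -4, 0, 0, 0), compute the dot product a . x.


Non-zero terms: ['-3*-5', '-1*-4']
Products: [15, 4]
y = sum = 19.

19


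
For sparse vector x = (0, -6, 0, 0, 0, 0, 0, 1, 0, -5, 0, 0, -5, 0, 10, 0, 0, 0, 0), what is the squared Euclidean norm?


Non-zero entries: [(1, -6), (7, 1), (9, -5), (12, -5), (14, 10)]
Squares: [36, 1, 25, 25, 100]
||x||_2^2 = sum = 187.

187


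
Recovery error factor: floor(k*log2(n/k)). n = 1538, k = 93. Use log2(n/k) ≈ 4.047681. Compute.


log2(n/k) = log2(1538/93) ≈ 4.047681.
k*log2(n/k) ≈ 93*4.047681 = 376.434333.
floor(376.434333) = 376.

376


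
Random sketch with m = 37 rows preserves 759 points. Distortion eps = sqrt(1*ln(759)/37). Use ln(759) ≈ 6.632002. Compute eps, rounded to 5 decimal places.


ln(759) ≈ 6.632002.
1*ln(N)/m ≈ 1*6.632002/37 ≈ 0.1792433.
eps = sqrt(0.1792433) ≈ 0.4233713 ≈ 0.42337.

0.42337


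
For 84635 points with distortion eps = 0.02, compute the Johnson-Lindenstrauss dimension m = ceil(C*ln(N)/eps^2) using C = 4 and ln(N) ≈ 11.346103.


ln(84635) ≈ 11.346103.
eps^2 = 0.02^2 = 0.0004.
C*ln(N)/eps^2 ≈ 4*11.346103/0.0004 ≈ 113461.03.
m = ceil(113461.03) = 113462.

113462


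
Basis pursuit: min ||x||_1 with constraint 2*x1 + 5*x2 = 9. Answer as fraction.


Axis intercepts:
  x1 = 9/2, x2 = 0: L1 = 9/2
  x1 = 0, x2 = 9/5: L1 = 9/5
x* = (0, 9/5)
||x*||_1 = 9/5.

9/5


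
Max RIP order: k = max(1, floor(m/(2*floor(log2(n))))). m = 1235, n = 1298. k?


floor(log2(1298)) = 10.
2*10 = 20.
m/(2*floor(log2(n))) = 1235/20 ≈ 61.75.
floor = 61.
k = max(1, 61) = 61.

61


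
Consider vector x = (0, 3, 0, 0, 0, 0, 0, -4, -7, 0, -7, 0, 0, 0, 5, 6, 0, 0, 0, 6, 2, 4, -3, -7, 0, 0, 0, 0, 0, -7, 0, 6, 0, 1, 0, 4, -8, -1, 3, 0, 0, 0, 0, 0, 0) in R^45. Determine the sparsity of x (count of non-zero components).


Non-zero positions: [1, 7, 8, 10, 14, 15, 19, 20, 21, 22, 23, 29, 31, 33, 35, 36, 37, 38].
Sparsity = 18.

18


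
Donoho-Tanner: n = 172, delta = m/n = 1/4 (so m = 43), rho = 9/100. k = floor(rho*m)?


m = 1/4*172 = 43.
rho = 9/100.
rho*m = 9/100*43 = 3.87.
k = floor(3.87) = 3.

3


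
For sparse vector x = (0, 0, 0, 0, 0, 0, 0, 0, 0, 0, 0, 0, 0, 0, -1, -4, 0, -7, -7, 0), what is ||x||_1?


Non-zero entries: [(14, -1), (15, -4), (17, -7), (18, -7)]
Absolute values: [1, 4, 7, 7]
||x||_1 = sum = 19.

19


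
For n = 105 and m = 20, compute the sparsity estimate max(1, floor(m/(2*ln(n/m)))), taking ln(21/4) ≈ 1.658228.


n/m = 105/20 = 21/4.
ln(n/m) ≈ 1.658228.
2*ln(n/m) ≈ 3.316456.
m/(2*ln(n/m)) ≈ 20/3.316456 ≈ 6.0305.
floor = 6.
k_max = max(1, 6) = 6.

6


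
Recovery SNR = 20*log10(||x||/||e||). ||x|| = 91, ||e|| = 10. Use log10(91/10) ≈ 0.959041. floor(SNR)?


||x||/||e|| = 91/10.
log10(91/10) ≈ 0.959041.
20*log10(||x||/||e||) ≈ 20*0.959041 = 19.18082.
floor(19.18082) = 19.

19


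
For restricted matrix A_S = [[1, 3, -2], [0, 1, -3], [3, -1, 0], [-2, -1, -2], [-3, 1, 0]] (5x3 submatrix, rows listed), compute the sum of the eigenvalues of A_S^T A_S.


Sum of eigenvalues of A_S^T A_S = trace(A_S^T A_S) = sum of squared column norms of A_S.
A_S^T A_S diagonal: [23, 13, 17].
trace = 23 + 13 + 17 = 53.

53


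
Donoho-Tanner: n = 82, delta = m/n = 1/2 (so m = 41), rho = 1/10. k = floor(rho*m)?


m = 1/2*82 = 41.
rho = 1/10.
rho*m = 1/10*41 = 4.1.
k = floor(4.1) = 4.

4


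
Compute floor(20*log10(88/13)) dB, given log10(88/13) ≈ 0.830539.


||x||/||e|| = 88/13.
log10(88/13) ≈ 0.830539.
20*log10(||x||/||e||) ≈ 20*0.830539 = 16.61078.
floor(16.61078) = 16.

16


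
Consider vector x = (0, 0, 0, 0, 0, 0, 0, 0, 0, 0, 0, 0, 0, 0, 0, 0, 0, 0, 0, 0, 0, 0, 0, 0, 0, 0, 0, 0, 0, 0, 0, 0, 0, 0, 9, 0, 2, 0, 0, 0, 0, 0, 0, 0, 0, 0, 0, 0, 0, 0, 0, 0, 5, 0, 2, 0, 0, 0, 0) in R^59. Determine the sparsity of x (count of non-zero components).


Non-zero positions: [34, 36, 52, 54].
Sparsity = 4.

4


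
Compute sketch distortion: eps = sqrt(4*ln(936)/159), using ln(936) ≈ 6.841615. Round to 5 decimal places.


ln(936) ≈ 6.841615.
4*ln(N)/m ≈ 4*6.841615/159 ≈ 0.1721161.
eps = sqrt(0.1721161) ≈ 0.4148688 ≈ 0.41487.

0.41487


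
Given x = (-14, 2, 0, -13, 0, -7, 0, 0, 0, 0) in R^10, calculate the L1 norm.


Non-zero entries: [(0, -14), (1, 2), (3, -13), (5, -7)]
Absolute values: [14, 2, 13, 7]
||x||_1 = sum = 36.

36


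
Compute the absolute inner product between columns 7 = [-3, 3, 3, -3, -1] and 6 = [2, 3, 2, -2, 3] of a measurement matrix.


Inner product: -3*2 + 3*3 + 3*2 + -3*-2 + -1*3
Products: [-6, 9, 6, 6, -3]
Sum = 12.
|dot| = 12.

12


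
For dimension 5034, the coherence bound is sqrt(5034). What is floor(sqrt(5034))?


70^2 = 4900 <= 5034 < 5041 = 71^2, so 70 <= sqrt(5034) < 71.
floor(sqrt(5034)) = 70.

70


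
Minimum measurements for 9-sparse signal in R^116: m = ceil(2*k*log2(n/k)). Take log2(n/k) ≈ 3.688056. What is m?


log2(n/k) = log2(116/9) ≈ 3.688056.
2*k*log2(n/k) ≈ 2*9*3.688056 = 66.385008.
m = ceil(66.385008) = 67.

67


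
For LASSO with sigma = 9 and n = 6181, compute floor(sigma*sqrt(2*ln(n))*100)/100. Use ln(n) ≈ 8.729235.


ln(6181) ≈ 8.729235.
2*ln(n) ≈ 17.45847.
sqrt(2*ln(n)) ≈ sqrt(17.45847) ≈ 4.178333.
lambda ≈ 9*4.178333 = 37.604997.
floor(lambda*100)/100 = 37.60.

37.60


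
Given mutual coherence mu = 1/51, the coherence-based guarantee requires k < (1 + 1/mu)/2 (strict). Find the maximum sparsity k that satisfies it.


1/mu = 51.
1 + 1/mu = 52.
(1 + 1/mu)/2 = 26 is an integer and the inequality is strict, so k_max = 26 - 1 = 25.

25


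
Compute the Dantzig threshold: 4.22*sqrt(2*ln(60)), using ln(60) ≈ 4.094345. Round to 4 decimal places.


ln(60) ≈ 4.094345.
2*ln(n) ≈ 8.18869.
sqrt(2*ln(n)) ≈ sqrt(8.18869) ≈ 2.861589.
threshold ≈ 4.22*2.861589 = 12.07590558 ≈ 12.0759.

12.0759


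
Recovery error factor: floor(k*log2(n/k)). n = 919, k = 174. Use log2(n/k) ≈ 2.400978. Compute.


log2(n/k) = log2(919/174) ≈ 2.400978.
k*log2(n/k) ≈ 174*2.400978 = 417.770172.
floor(417.770172) = 417.

417


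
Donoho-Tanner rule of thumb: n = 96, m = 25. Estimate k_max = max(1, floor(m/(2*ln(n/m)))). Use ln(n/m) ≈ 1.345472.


n/m = 96/25.
ln(n/m) ≈ 1.345472.
2*ln(n/m) ≈ 2.690944.
m/(2*ln(n/m)) ≈ 25/2.690944 ≈ 9.2904.
floor = 9.
k_max = max(1, 9) = 9.

9


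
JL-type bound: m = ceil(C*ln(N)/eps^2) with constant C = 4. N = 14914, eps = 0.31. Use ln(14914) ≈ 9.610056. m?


ln(14914) ≈ 9.610056.
eps^2 = 0.31^2 = 0.0961.
C*ln(N)/eps^2 ≈ 4*9.610056/0.0961 ≈ 400.0023.
m = ceil(400.0023) = 401.

401


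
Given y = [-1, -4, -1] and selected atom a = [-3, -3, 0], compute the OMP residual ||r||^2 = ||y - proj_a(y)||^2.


a^T a = 18.
a^T y = 15.
coeff = 15/18 = 5/6.
||r||^2 = 11/2.

11/2


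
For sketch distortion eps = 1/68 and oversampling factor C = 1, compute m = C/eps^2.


1/eps = 68.
(1/eps)^2 = 4624.
m = 1*4624 = 4624.

4624


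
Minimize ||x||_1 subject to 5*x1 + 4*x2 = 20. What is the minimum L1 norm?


Axis intercepts:
  x1 = 4, x2 = 0: L1 = 4
  x1 = 0, x2 = 5: L1 = 5
x* = (4, 0)
||x*||_1 = 4.

4


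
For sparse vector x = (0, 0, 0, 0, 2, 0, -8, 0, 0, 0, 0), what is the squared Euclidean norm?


Non-zero entries: [(4, 2), (6, -8)]
Squares: [4, 64]
||x||_2^2 = sum = 68.

68


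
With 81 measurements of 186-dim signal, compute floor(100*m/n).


100*m/n = 100*81/186 ≈ 43.5484.
floor = 43.

43


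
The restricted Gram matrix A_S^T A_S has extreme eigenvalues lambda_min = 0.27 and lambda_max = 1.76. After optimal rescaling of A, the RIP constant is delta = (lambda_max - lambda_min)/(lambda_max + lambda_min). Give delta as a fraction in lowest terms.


lambda_max - lambda_min = 1.76 - 0.27 = 1.49.
lambda_max + lambda_min = 1.76 + 0.27 = 2.03.
delta = 1.49/2.03 = 149/203.

149/203


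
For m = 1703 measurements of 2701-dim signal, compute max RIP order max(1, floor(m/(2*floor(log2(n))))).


floor(log2(2701)) = 11.
2*11 = 22.
m/(2*floor(log2(n))) = 1703/22 ≈ 77.4091.
floor = 77.
k = max(1, 77) = 77.

77


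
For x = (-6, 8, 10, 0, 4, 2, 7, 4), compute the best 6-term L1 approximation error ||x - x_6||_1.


Sorted |x_i| descending: [10, 8, 7, 6, 4, 4, 2, 0]
Keep top 6: [10, 8, 7, 6, 4, 4]
Tail entries: [2, 0]
L1 error = sum of tail = 2.

2


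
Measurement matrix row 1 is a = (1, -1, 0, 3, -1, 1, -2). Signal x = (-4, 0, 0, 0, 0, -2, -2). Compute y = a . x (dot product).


Non-zero terms: ['1*-4', '1*-2', '-2*-2']
Products: [-4, -2, 4]
y = sum = -2.

-2


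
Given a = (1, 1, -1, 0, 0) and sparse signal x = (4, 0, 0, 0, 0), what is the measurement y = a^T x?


Non-zero terms: ['1*4']
Products: [4]
y = sum = 4.

4


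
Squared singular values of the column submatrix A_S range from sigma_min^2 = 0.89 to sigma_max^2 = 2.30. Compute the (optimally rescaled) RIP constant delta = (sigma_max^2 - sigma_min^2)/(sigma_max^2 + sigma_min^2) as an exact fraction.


lambda_max - lambda_min = 2.30 - 0.89 = 1.41.
lambda_max + lambda_min = 2.30 + 0.89 = 3.19.
delta = 1.41/3.19 = 141/319.

141/319


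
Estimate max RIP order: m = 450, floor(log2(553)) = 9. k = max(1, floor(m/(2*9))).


floor(log2(553)) = 9.
2*9 = 18.
m/(2*floor(log2(n))) = 450/18 ≈ 25.0.
floor = 25.
k = max(1, 25) = 25.

25


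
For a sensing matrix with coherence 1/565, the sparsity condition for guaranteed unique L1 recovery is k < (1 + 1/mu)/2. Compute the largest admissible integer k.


1/mu = 565.
1 + 1/mu = 566.
(1 + 1/mu)/2 = 283 is an integer and the inequality is strict, so k_max = 283 - 1 = 282.

282


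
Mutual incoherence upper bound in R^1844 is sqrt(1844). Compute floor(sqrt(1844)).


42^2 = 1764 <= 1844 < 1849 = 43^2, so 42 <= sqrt(1844) < 43.
floor(sqrt(1844)) = 42.

42


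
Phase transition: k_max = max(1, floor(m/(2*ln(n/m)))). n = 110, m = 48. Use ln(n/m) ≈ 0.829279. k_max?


n/m = 110/48 = 55/24.
ln(n/m) ≈ 0.829279.
2*ln(n/m) ≈ 1.658558.
m/(2*ln(n/m)) ≈ 48/1.658558 ≈ 28.9408.
floor = 28.
k_max = max(1, 28) = 28.

28


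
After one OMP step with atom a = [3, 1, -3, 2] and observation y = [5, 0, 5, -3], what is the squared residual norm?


a^T a = 23.
a^T y = -6.
coeff = -6/23 = -6/23.
||r||^2 = 1321/23.

1321/23


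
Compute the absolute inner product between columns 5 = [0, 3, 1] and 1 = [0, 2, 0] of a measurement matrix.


Inner product: 0*0 + 3*2 + 1*0
Products: [0, 6, 0]
Sum = 6.
|dot| = 6.

6


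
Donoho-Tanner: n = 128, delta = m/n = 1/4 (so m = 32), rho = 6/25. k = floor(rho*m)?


m = 1/4*128 = 32.
rho = 6/25.
rho*m = 6/25*32 = 7.68.
k = floor(7.68) = 7.

7


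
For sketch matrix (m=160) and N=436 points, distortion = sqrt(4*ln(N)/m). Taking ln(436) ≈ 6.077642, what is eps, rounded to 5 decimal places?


ln(436) ≈ 6.077642.
4*ln(N)/m ≈ 4*6.077642/160 ≈ 0.15194105.
eps = sqrt(0.15194105) ≈ 0.3897962 ≈ 0.38980.

0.38980


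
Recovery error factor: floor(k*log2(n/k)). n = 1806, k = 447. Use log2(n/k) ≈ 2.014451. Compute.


log2(n/k) = log2(1806/447) ≈ 2.014451.
k*log2(n/k) ≈ 447*2.014451 = 900.459597.
floor(900.459597) = 900.

900


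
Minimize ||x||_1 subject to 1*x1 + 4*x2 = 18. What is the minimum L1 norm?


Axis intercepts:
  x1 = 18, x2 = 0: L1 = 18
  x1 = 0, x2 = 9/2: L1 = 9/2
x* = (0, 9/2)
||x*||_1 = 9/2.

9/2


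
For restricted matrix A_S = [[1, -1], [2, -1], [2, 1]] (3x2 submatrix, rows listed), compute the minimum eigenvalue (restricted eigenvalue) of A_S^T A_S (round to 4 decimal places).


A_S^T A_S = [[9, -1], [-1, 3]].
trace = 12.
det = 26.
disc = trace^2 - 4*det = 144 - 4*26 = 40.
sqrt(40) ≈ 6.324555.
lam_min = (12 - sqrt(40))/2 ≈ (12 - 6.324555)/2 = 2.8377225 ≈ 2.8377.

2.8377


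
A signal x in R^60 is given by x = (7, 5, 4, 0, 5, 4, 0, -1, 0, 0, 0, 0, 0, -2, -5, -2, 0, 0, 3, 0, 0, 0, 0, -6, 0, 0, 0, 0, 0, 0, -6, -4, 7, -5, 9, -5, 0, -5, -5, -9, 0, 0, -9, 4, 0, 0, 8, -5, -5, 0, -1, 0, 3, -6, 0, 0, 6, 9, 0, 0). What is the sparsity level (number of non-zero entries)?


Non-zero positions: [0, 1, 2, 4, 5, 7, 13, 14, 15, 18, 23, 30, 31, 32, 33, 34, 35, 37, 38, 39, 42, 43, 46, 47, 48, 50, 52, 53, 56, 57].
Sparsity = 30.

30


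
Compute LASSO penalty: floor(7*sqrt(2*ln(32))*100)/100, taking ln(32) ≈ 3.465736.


ln(32) ≈ 3.465736.
2*ln(n) ≈ 6.931472.
sqrt(2*ln(n)) ≈ sqrt(6.931472) ≈ 2.632769.
lambda ≈ 7*2.632769 = 18.429383.
floor(lambda*100)/100 = 18.42.

18.42


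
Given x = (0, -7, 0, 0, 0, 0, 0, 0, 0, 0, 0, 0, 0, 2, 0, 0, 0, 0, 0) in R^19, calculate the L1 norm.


Non-zero entries: [(1, -7), (13, 2)]
Absolute values: [7, 2]
||x||_1 = sum = 9.

9


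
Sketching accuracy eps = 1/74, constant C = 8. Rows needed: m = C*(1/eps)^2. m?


1/eps = 74.
(1/eps)^2 = 5476.
m = 8*5476 = 43808.

43808


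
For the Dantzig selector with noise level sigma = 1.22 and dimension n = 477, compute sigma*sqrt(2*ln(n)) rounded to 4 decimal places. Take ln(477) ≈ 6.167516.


ln(477) ≈ 6.167516.
2*ln(n) ≈ 12.335032.
sqrt(2*ln(n)) ≈ sqrt(12.335032) ≈ 3.512126.
threshold ≈ 1.22*3.512126 = 4.28479372 ≈ 4.2848.

4.2848


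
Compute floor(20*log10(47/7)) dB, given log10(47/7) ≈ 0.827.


||x||/||e|| = 47/7.
log10(47/7) ≈ 0.827.
20*log10(||x||/||e||) ≈ 20*0.827 = 16.54.
floor(16.54) = 16.

16


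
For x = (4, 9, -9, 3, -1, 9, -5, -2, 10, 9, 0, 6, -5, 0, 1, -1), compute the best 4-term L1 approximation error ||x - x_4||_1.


Sorted |x_i| descending: [10, 9, 9, 9, 9, 6, 5, 5, 4, 3, 2, 1, 1, 1, 0, 0]
Keep top 4: [10, 9, 9, 9]
Tail entries: [9, 6, 5, 5, 4, 3, 2, 1, 1, 1, 0, 0]
L1 error = sum of tail = 37.

37


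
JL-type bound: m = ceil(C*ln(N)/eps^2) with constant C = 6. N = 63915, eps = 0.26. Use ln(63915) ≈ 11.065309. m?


ln(63915) ≈ 11.065309.
eps^2 = 0.26^2 = 0.0676.
C*ln(N)/eps^2 ≈ 6*11.065309/0.0676 ≈ 982.128.
m = ceil(982.128) = 983.

983


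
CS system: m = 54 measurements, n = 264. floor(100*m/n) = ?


100*m/n = 100*54/264 ≈ 20.4545.
floor = 20.

20


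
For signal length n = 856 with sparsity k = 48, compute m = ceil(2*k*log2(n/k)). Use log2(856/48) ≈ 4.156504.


log2(n/k) = log2(856/48) ≈ 4.156504.
2*k*log2(n/k) ≈ 2*48*4.156504 = 399.024384.
m = ceil(399.024384) = 400.

400


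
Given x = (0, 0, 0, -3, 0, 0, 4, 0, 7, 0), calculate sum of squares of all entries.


Non-zero entries: [(3, -3), (6, 4), (8, 7)]
Squares: [9, 16, 49]
||x||_2^2 = sum = 74.

74


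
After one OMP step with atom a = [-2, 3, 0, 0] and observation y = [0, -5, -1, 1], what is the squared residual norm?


a^T a = 13.
a^T y = -15.
coeff = -15/13 = -15/13.
||r||^2 = 126/13.

126/13


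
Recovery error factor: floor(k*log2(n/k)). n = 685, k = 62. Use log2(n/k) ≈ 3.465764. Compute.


log2(n/k) = log2(685/62) ≈ 3.465764.
k*log2(n/k) ≈ 62*3.465764 = 214.877368.
floor(214.877368) = 214.

214


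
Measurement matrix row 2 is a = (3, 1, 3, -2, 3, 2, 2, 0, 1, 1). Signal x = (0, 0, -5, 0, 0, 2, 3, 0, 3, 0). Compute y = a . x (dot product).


Non-zero terms: ['3*-5', '2*2', '2*3', '1*3']
Products: [-15, 4, 6, 3]
y = sum = -2.

-2


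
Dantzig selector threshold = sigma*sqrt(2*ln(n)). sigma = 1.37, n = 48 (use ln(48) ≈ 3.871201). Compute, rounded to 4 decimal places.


ln(48) ≈ 3.871201.
2*ln(n) ≈ 7.742402.
sqrt(2*ln(n)) ≈ sqrt(7.742402) ≈ 2.782517.
threshold ≈ 1.37*2.782517 = 3.81204829 ≈ 3.8120.

3.8120


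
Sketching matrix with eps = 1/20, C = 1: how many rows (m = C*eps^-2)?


1/eps = 20.
(1/eps)^2 = 400.
m = 1*400 = 400.

400


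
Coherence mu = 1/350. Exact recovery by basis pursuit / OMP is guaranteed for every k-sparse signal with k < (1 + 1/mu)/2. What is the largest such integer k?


1/mu = 350.
1 + 1/mu = 351.
(1 + 1/mu)/2 = 175.5 is not an integer, so k_max = floor(175.5) = 175.

175


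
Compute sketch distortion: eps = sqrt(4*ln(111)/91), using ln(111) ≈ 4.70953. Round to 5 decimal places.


ln(111) ≈ 4.70953.
4*ln(N)/m ≈ 4*4.70953/91 ≈ 0.20701231.
eps = sqrt(0.20701231) ≈ 0.4549861 ≈ 0.45499.

0.45499


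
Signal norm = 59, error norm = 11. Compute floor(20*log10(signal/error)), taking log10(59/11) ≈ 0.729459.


||x||/||e|| = 59/11.
log10(59/11) ≈ 0.729459.
20*log10(||x||/||e||) ≈ 20*0.729459 = 14.58918.
floor(14.58918) = 14.

14


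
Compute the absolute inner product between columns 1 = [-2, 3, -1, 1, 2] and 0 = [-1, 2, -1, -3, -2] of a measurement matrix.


Inner product: -2*-1 + 3*2 + -1*-1 + 1*-3 + 2*-2
Products: [2, 6, 1, -3, -4]
Sum = 2.
|dot| = 2.

2


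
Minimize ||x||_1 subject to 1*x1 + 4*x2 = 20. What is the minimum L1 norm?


Axis intercepts:
  x1 = 20, x2 = 0: L1 = 20
  x1 = 0, x2 = 5: L1 = 5
x* = (0, 5)
||x*||_1 = 5.

5


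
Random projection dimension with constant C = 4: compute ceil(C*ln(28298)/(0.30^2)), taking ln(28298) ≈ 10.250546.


ln(28298) ≈ 10.250546.
eps^2 = 0.30^2 = 0.09.
C*ln(N)/eps^2 ≈ 4*10.250546/0.09 ≈ 455.5798.
m = ceil(455.5798) = 456.

456


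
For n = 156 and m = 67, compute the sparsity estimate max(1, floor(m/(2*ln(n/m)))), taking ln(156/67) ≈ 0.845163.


n/m = 156/67.
ln(n/m) ≈ 0.845163.
2*ln(n/m) ≈ 1.690326.
m/(2*ln(n/m)) ≈ 67/1.690326 ≈ 39.6373.
floor = 39.
k_max = max(1, 39) = 39.

39


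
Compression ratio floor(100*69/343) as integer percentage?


100*m/n = 100*69/343 ≈ 20.1166.
floor = 20.

20


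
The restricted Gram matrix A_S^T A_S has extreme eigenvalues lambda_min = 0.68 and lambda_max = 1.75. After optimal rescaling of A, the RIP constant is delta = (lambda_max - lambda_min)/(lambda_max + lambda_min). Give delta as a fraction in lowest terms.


lambda_max - lambda_min = 1.75 - 0.68 = 1.07.
lambda_max + lambda_min = 1.75 + 0.68 = 2.43.
delta = 1.07/2.43 = 107/243.

107/243


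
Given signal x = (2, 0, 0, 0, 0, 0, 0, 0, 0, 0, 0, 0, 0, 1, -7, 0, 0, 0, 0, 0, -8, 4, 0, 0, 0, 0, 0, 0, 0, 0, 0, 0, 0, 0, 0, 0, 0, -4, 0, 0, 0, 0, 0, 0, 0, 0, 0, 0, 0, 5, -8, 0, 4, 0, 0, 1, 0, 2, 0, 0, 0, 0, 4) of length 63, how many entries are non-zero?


Non-zero positions: [0, 13, 14, 20, 21, 37, 49, 50, 52, 55, 57, 62].
Sparsity = 12.

12


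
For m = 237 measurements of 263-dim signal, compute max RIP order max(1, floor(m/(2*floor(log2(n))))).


floor(log2(263)) = 8.
2*8 = 16.
m/(2*floor(log2(n))) = 237/16 ≈ 14.8125.
floor = 14.
k = max(1, 14) = 14.

14


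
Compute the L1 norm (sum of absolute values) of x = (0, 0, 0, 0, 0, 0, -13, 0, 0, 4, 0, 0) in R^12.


Non-zero entries: [(6, -13), (9, 4)]
Absolute values: [13, 4]
||x||_1 = sum = 17.

17


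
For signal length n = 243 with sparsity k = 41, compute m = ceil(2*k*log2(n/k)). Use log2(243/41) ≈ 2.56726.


log2(n/k) = log2(243/41) ≈ 2.56726.
2*k*log2(n/k) ≈ 2*41*2.56726 = 210.51532.
m = ceil(210.51532) = 211.

211


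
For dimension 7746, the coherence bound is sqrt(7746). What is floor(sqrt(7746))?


88^2 = 7744 <= 7746 < 7921 = 89^2, so 88 <= sqrt(7746) < 89.
floor(sqrt(7746)) = 88.

88


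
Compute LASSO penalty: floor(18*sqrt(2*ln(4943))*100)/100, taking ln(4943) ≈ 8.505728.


ln(4943) ≈ 8.505728.
2*ln(n) ≈ 17.011456.
sqrt(2*ln(n)) ≈ sqrt(17.011456) ≈ 4.124495.
lambda ≈ 18*4.124495 = 74.24091.
floor(lambda*100)/100 = 74.24.

74.24


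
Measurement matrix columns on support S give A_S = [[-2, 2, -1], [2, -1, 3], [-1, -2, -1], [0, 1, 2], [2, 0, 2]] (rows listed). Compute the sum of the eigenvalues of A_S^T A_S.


Sum of eigenvalues of A_S^T A_S = trace(A_S^T A_S) = sum of squared column norms of A_S.
A_S^T A_S diagonal: [13, 10, 19].
trace = 13 + 10 + 19 = 42.

42
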